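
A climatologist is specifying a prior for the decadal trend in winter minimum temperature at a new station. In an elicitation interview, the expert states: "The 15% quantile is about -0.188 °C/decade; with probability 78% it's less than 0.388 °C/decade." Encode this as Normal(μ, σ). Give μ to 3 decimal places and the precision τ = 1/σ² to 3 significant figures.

For Normal(μ,σ), the p-quantile is μ + z_p·σ. Here z_{0.15} = -1.036, z_{0.78} = 0.7722.
So -0.188 = μ − 1.036σ and 0.388 = μ + 0.7722σ.
Subtracting: σ = (0.388 − -0.188)/(0.7722 − (-1.036)) = 0.318.
Then μ = -0.188 − (-1.036)·0.318 = 0.142.
Precision τ = 1/σ² = 1/0.3185² = 9.86.

μ = 0.142, τ = 9.86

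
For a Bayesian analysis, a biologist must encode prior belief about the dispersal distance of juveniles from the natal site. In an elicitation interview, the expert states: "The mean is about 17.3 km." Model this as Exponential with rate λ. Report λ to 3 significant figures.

Exponential mean = 1/λ, so λ = 1/17.3 = 0.0578.

λ ≈ 0.0578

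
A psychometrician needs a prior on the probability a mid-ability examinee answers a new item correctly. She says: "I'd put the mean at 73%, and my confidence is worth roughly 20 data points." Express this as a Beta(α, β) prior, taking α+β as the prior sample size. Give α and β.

Under the effective-sample-size interpretation, Beta(α, β) has prior mean α/(α+β) and prior sample size α+β.
So α+β = 20 and α/(α+β) = 0.73, giving α = 0.73·20 = 14.6 and β = 20 − 14.6 = 5.4.

α = 14.6, β = 5.4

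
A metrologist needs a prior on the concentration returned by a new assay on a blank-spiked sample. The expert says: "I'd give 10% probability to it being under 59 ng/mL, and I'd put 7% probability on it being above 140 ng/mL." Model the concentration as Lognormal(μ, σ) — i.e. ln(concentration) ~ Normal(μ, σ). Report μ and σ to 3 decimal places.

If T ~ Lognormal(μ,σ) then ln T ~ Normal(μ,σ), so the p-quantile of ln T is μ + z_p·σ.
ln(59) = 4.078 and ln(140) = 4.942; z_{0.1} = -1.282, z_{0.93} = 1.476.
σ = (4.942 − 4.078)/(1.476 − (-1.282)) = 0.313.
μ = 4.078 − (-1.282)·0.313 = 4.479.

μ ≈ 4.479, σ ≈ 0.313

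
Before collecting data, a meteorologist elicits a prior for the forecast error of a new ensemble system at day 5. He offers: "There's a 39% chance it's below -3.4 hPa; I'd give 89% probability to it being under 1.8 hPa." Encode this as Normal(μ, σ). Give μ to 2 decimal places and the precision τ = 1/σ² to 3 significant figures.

μ = -2.44, τ = 0.0839

For Normal(μ,σ), the p-quantile is μ + z_p·σ. Here z_{0.39} = -0.2793, z_{0.89} = 1.227.
So -3.4 = μ − 0.2793σ and 1.8 = μ + 1.227σ.
Subtracting: σ = (1.8 − -3.4)/(1.227 − (-0.2793)) = 3.45.
Then μ = -3.4 − (-0.2793)·3.45 = -2.44.
Precision τ = 1/σ² = 1/3.453² = 0.0839.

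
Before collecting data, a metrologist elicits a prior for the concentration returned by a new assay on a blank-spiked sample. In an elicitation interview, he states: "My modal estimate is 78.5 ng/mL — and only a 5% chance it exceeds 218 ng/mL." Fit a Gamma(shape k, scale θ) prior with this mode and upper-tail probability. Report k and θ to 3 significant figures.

k ≈ 3.57, θ ≈ 30.6

Gamma(k,θ) with k>1 has mode (k−1)θ, so θ = 78.5/(k−1).
Need P(X < 218) = 0.95 with θ tied to k this way. Start at k = 2, θ = 78.5: P(X<218) ≈ 0.765.
Too low — raise k to concentrate. Iterating converges to k ≈ 3.57.
Then θ = 78.5/(3.57−1) ≈ 30.6.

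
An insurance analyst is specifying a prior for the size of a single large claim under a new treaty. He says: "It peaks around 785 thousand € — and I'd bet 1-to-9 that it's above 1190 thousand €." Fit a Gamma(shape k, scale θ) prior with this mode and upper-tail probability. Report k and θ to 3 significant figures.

Gamma(k,θ) with k>1 has mode (k−1)θ, so θ = 785/(k−1).
Need P(X < 1190) = 0.9 with θ tied to k this way. Start at k = 2, θ = 785: P(X<1190) ≈ 0.447.
Too low — raise k to concentrate. Iterating converges to k ≈ 11.8.
Then θ = 785/(11.8−1) ≈ 72.9.

k ≈ 11.8, θ ≈ 72.9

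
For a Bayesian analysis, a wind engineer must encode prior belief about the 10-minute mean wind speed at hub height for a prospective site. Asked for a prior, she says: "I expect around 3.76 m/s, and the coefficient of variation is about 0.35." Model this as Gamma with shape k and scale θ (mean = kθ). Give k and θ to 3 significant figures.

For Gamma(k, scale θ): mean = kθ, variance = kθ², so CV = 1/√k.
CV = 0.35, hence k = 1/CV² = 8.16.
Then θ = mean/k = 3.76/8.16 = 0.461.

k ≈ 8.16, θ ≈ 0.461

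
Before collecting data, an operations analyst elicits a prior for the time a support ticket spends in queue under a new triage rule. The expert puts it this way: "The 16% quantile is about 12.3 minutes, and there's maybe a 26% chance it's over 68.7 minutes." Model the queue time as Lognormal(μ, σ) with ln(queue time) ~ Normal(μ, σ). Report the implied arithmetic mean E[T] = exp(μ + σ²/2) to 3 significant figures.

E[T] ≈ 60.7 minutes

If T ~ Lognormal(μ,σ) then ln T ~ Normal(μ,σ), so the p-quantile of ln T is μ + z_p·σ.
ln(12.3) = 2.51 and ln(68.7) = 4.23; z_{0.16} = -0.9945, z_{0.74} = 0.6433.
σ = (4.23 − 2.51)/(0.6433 − (-0.9945)) = 1.050.
μ = 2.51 − (-0.9945)·1.050 = 3.554.
E[T] = exp(μ + σ²/2) = exp(3.554 + 0.5515) = 60.7 minutes.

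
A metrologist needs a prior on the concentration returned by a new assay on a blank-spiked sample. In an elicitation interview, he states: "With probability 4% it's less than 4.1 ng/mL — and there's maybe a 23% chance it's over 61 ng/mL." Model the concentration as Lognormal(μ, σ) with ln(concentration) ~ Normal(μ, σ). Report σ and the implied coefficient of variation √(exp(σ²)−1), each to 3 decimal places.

If T ~ Lognormal(μ,σ) then ln T ~ Normal(μ,σ), so the p-quantile of ln T is μ + z_p·σ.
ln(4.1) = 1.411 and ln(61) = 4.111; z_{0.04} = -1.751, z_{0.77} = 0.7388.
σ = (4.111 − 1.411)/(0.7388 − (-1.751)) = 1.084.
μ = 1.411 − (-1.751)·1.084 = 3.310.
CV = √(exp(σ²)−1) = √(exp(1.1761)−1) = 1.497.

σ ≈ 1.084, CV ≈ 1.497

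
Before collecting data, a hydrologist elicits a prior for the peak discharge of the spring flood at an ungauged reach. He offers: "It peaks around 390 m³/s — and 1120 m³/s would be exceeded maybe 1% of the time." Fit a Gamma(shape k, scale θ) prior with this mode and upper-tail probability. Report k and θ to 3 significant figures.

Gamma(k,θ) with k>1 has mode (k−1)θ, so θ = 390/(k−1).
Need P(X < 1120) = 0.99 with θ tied to k this way. Start at k = 2, θ = 390: P(X<1120) ≈ 0.781.
Too low — raise k to concentrate. Iterating converges to k ≈ 5.09.
Then θ = 390/(5.09−1) ≈ 95.4.

k ≈ 5.09, θ ≈ 95.4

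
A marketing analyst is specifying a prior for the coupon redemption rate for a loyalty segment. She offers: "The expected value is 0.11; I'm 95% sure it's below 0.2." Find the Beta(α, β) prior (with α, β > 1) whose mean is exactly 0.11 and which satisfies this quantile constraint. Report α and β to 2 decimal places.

With mean 0.11 fixed, write α = 0.11s, β = 0.89s where s = α+β.
Need P(θ < 0.2) = 0.95 under Beta(0.11s, 0.89s). Normal approximation: (q−m)/√(m(1−m)/s) ≈ z_{0.95} = 1.64, so s ≈ 0.11·0.89·(1.64)²/(0.2−0.11)² = 32.7.
At s = 32.7: P(θ<0.2) ≈ 0.934. Adjusting to match 0.95 gives s ≈ 40.14.
So α = 0.11·40.14 ≈ 4.42, β = 0.89·40.14 ≈ 35.72.

α ≈ 4.42, β ≈ 35.72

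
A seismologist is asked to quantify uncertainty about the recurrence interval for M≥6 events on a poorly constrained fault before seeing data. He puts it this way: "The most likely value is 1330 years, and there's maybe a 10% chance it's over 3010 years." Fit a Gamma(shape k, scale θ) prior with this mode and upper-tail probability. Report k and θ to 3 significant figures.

k ≈ 3.88, θ ≈ 461

Gamma(k,θ) with k>1 has mode (k−1)θ, so θ = 1330/(k−1).
Need P(X < 3010) = 0.9 with θ tied to k this way. Start at k = 2, θ = 1330: P(X<3010) ≈ 0.661.
Too low — raise k to concentrate. Iterating converges to k ≈ 3.88.
Then θ = 1330/(3.88−1) ≈ 461.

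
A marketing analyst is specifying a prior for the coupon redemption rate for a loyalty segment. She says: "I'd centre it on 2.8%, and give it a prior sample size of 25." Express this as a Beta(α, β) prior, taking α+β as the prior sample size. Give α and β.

α = 0.7, β = 24.3

Under the effective-sample-size interpretation, Beta(α, β) has prior mean α/(α+β) and prior sample size α+β.
So α+β = 25 and α/(α+β) = 0.028, giving α = 0.028·25 = 0.7 and β = 25 − 0.7 = 24.3.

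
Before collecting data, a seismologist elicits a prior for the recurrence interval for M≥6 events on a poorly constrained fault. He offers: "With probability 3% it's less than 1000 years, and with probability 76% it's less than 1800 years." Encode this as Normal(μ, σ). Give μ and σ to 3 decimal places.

μ = 1581.592, σ = 309.227

For Normal(μ,σ), the p-quantile is μ + z_p·σ. Here z_{0.03} = -1.881, z_{0.76} = 0.7063.
So 1000 = μ − 1.881σ and 1800 = μ + 0.7063σ.
Subtracting: σ = (1800 − 1000)/(0.7063 − (-1.881)) = 309.227.
Then μ = 1000 − (-1.881)·309.227 = 1581.592.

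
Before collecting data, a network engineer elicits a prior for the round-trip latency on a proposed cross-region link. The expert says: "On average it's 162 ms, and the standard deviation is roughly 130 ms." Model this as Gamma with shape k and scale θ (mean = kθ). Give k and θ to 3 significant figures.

k ≈ 1.55, θ ≈ 104

For Gamma(k, scale θ): mean = kθ, variance = kθ², so CV = 1/√k.
CV = SD/mean = 130/162 = 0.8025, hence k = 1/CV² = 1.55.
Then θ = mean/k = 162/1.55 = 104.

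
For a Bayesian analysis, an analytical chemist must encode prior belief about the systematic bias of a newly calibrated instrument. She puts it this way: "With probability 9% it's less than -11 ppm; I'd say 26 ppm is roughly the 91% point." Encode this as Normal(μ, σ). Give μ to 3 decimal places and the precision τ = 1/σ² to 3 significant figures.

For Normal(μ,σ), the p-quantile is μ + z_p·σ. Here z_{0.09} = -1.341, z_{0.91} = 1.341.
So -11 = μ − 1.341σ and 26 = μ + 1.341σ.
Subtracting: σ = (26 − -11)/(1.341 − (-1.341)) = 13.798.
Then μ = -11 − (-1.341)·13.798 = 7.500.
Precision τ = 1/σ² = 1/13.8² = 0.00525.

μ = 7.500, τ = 0.00525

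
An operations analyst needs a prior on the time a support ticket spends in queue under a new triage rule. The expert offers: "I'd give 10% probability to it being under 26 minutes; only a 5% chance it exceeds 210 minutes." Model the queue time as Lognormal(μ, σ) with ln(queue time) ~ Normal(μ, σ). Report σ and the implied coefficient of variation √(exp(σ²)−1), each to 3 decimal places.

σ ≈ 0.714, CV ≈ 0.815

If T ~ Lognormal(μ,σ) then ln T ~ Normal(μ,σ), so the p-quantile of ln T is μ + z_p·σ.
ln(26) = 3.258 and ln(210) = 5.347; z_{0.1} = -1.282, z_{0.95} = 1.645.
σ = (5.347 − 3.258)/(1.645 − (-1.282)) = 0.714.
μ = 3.258 − (-1.282)·0.714 = 4.173.
CV = √(exp(σ²)−1) = √(exp(0.5096)−1) = 0.815.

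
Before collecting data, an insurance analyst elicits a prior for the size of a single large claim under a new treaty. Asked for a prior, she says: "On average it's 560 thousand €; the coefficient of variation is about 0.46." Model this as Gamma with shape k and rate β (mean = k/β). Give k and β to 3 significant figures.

For Gamma(k, rate β): mean = k/β, variance = k/β², so CV = 1/√k.
CV = 0.46, hence k = 1/CV² = 4.73.
Then β = k/mean = 4.73/560 = 0.00844.

k ≈ 4.73, β ≈ 0.00844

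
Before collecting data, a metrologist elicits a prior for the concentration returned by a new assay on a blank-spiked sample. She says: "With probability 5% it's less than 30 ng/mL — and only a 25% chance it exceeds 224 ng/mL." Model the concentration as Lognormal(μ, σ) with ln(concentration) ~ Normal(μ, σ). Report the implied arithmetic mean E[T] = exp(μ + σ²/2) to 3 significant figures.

If T ~ Lognormal(μ,σ) then ln T ~ Normal(μ,σ), so the p-quantile of ln T is μ + z_p·σ.
ln(30) = 3.401 and ln(224) = 5.412; z_{0.05} = -1.645, z_{0.75} = 0.6745.
σ = (5.412 − 3.401)/(0.6745 − (-1.645)) = 0.867.
μ = 3.401 − (-1.645)·0.867 = 4.827.
E[T] = exp(μ + σ²/2) = exp(4.827 + 0.3757) = 182 ng/mL.

E[T] ≈ 182 ng/mL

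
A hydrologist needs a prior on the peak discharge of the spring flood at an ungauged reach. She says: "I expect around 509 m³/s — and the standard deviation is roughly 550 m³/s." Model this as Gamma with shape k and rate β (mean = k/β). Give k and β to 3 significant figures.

k ≈ 0.856, β ≈ 0.00168

For Gamma(k, rate β): mean = k/β, variance = k/β², so CV = 1/√k.
CV = SD/mean = 550/509 = 1.081, hence k = 1/CV² = 0.856.
Then β = k/mean = 0.856/509 = 0.00168.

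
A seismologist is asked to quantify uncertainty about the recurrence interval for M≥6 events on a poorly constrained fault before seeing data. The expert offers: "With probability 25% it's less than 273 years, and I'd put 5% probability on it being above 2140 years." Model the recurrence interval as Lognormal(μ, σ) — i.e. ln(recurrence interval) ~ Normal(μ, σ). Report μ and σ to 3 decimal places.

μ ≈ 6.208, σ ≈ 0.888

If T ~ Lognormal(μ,σ) then ln T ~ Normal(μ,σ), so the p-quantile of ln T is μ + z_p·σ.
ln(273) = 5.609 and ln(2140) = 7.669; z_{0.25} = -0.6745, z_{0.95} = 1.645.
σ = (7.669 − 5.609)/(1.645 − (-0.6745)) = 0.888.
μ = 5.609 − (-0.6745)·0.888 = 6.208.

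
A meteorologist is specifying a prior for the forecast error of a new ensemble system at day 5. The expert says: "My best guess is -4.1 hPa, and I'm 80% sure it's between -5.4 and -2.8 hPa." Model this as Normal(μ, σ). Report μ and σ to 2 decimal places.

A symmetric 80% interval runs μ ± z·σ with z = 1.282.
Half-width = 1.3, so σ = 1.3/1.282 = 1.01.
μ is the stated best guess, -4.10.

μ = -4.10, σ = 1.01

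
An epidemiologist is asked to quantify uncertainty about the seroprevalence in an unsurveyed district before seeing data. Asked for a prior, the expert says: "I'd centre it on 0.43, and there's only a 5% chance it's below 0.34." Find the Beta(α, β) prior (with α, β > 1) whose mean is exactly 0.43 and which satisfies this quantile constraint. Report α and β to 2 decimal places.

α ≈ 34.05, β ≈ 45.13

With mean 0.43 fixed, write α = 0.43s, β = 0.57s where s = α+β.
Need P(θ < 0.34) = 0.05 under Beta(0.43s, 0.57s). Normal approximation: (q−m)/√(m(1−m)/s) ≈ z_{0.05} = -1.64, so s ≈ 0.43·0.57·(-1.64)²/(0.34−0.43)² = 81.9.
At s = 81.9: P(θ<0.34) ≈ 0.047. Adjusting to match 0.05 gives s ≈ 79.17.
So α = 0.43·79.17 ≈ 34.05, β = 0.57·79.17 ≈ 45.13.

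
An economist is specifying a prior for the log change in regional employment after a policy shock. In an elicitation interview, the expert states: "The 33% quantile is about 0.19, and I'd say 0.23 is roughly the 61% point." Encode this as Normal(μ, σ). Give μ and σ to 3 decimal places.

The p-quantile of Normal(μ,σ) is μ + z_p·σ, with z_{0.33} = -0.4399 and z_{0.61} = 0.2793.
Eliminate σ: μ = (z₂·x₁ − z₁·x₂)/(z₂ − z₁) = (0.2793·0.19 − (-0.4399)·0.23)/0.7192 = 0.214.
Then σ = (x₂ − x₁)/(z₂ − z₁) = (0.23 − 0.19)/0.7192 = 0.056.

μ = 0.214, σ = 0.056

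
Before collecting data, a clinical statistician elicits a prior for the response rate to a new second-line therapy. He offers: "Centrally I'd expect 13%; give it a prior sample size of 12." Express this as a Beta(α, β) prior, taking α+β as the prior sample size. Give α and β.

α = 1.56, β = 10.44

Under the effective-sample-size interpretation, Beta(α, β) has prior mean α/(α+β) and prior sample size α+β.
So α+β = 12 and α/(α+β) = 0.13, giving α = 0.13·12 = 1.56 and β = 12 − 1.56 = 10.44.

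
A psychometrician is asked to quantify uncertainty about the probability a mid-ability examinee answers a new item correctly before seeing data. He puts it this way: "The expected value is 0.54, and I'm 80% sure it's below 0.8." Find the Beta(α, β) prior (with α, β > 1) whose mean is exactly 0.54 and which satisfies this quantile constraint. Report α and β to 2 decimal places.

With mean 0.54 fixed, write α = 0.54s, β = 0.46s where s = α+β.
Need P(θ < 0.8) = 0.8 under Beta(0.54s, 0.46s). Normal approximation: (q−m)/√(m(1−m)/s) ≈ z_{0.8} = 0.842, so s ≈ 0.54·0.46·(0.842)²/(0.8−0.54)² = 2.6.
At s = 2.6: P(θ<0.8) ≈ 0.796. Adjusting to match 0.8 gives s ≈ 2.67.
So α = 0.54·2.67 ≈ 1.44, β = 0.46·2.67 ≈ 1.23.

α ≈ 1.44, β ≈ 1.23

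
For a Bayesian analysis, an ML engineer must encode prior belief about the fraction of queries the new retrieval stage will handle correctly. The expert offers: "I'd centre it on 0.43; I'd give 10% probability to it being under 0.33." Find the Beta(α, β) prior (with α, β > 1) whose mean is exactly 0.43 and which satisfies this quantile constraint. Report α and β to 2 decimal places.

α ≈ 16.89, β ≈ 22.38

With mean 0.43 fixed, write α = 0.43s, β = 0.57s where s = α+β.
Need P(θ < 0.33) = 0.1 under Beta(0.43s, 0.57s). Normal approximation: (q−m)/√(m(1−m)/s) ≈ z_{0.1} = -1.28, so s ≈ 0.43·0.57·(-1.28)²/(0.33−0.43)² = 40.3.
At s = 40.3: P(θ<0.33) ≈ 0.097. Adjusting to match 0.1 gives s ≈ 39.27.
So α = 0.43·39.27 ≈ 16.89, β = 0.57·39.27 ≈ 22.38.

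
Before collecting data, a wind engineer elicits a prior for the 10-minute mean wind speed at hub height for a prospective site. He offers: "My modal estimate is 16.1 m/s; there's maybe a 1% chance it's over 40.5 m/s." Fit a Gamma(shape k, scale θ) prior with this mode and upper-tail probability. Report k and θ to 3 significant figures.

Gamma(k,θ) with k>1 has mode (k−1)θ, so θ = 16.1/(k−1).
Need P(X < 40.5) = 0.99 with θ tied to k this way. Start at k = 2, θ = 16.1: P(X<40.5) ≈ 0.716.
Too low — raise k to concentrate. Iterating converges to k ≈ 6.51.
Then θ = 16.1/(6.51−1) ≈ 2.92.

k ≈ 6.51, θ ≈ 2.92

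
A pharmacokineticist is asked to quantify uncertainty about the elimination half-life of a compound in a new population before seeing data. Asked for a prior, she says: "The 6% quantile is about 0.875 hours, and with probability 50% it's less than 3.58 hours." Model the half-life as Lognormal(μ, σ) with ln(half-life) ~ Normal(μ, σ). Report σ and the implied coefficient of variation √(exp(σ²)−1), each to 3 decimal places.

If T ~ Lognormal(μ,σ) then ln T ~ Normal(μ,σ), so the p-quantile of ln T is μ + z_p·σ.
ln(0.875) = -0.1335 and ln(3.58) = 1.275; z_{0.06} = -1.555, z_{0.5} = 0.
σ = (1.275 − -0.1335)/(0 − (-1.555)) = 0.906.
μ = -0.1335 − (-1.555)·0.906 = 1.275.
CV = √(exp(σ²)−1) = √(exp(0.8211)−1) = 1.128.

σ ≈ 0.906, CV ≈ 1.128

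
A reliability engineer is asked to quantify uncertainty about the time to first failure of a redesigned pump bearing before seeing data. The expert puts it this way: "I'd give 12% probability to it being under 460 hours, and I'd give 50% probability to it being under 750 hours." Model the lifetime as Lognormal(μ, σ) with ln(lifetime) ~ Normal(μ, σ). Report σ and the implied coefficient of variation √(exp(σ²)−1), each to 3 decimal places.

If T ~ Lognormal(μ,σ) then ln T ~ Normal(μ,σ), so the p-quantile of ln T is μ + z_p·σ.
ln(460) = 6.131 and ln(750) = 6.62; z_{0.12} = -1.175, z_{0.5} = 0.
σ = (6.62 − 6.131)/(0 − (-1.175)) = 0.416.
μ = 6.131 − (-1.175)·0.416 = 6.620.
CV = √(exp(σ²)−1) = √(exp(0.1731)−1) = 0.435.

σ ≈ 0.416, CV ≈ 0.435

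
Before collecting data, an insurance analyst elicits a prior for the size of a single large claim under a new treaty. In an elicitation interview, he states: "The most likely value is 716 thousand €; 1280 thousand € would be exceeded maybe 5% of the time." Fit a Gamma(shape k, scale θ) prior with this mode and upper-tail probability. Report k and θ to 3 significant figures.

k ≈ 9.26, θ ≈ 86.7

Gamma(k,θ) with k>1 has mode (k−1)θ, so θ = 716/(k−1).
Need P(X < 1280) = 0.95 with θ tied to k this way. Start at k = 2, θ = 716: P(X<1280) ≈ 0.533.
Too low — raise k to concentrate. Iterating converges to k ≈ 9.26.
Then θ = 716/(9.26−1) ≈ 86.7.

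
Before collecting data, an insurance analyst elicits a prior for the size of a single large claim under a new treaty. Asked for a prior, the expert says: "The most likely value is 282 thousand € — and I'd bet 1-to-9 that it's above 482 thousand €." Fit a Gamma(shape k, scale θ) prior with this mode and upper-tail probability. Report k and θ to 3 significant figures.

Gamma(k,θ) with k>1 has mode (k−1)θ, so θ = 282/(k−1).
Need P(X < 482) = 0.9 with θ tied to k this way. Start at k = 2, θ = 282: P(X<482) ≈ 0.510.
Too low — raise k to concentrate. Iterating converges to k ≈ 7.59.
Then θ = 282/(7.59−1) ≈ 42.8.

k ≈ 7.59, θ ≈ 42.8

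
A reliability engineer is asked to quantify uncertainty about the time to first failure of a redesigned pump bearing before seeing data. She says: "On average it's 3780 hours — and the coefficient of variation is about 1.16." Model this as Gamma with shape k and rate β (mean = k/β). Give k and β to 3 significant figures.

k ≈ 0.743, β ≈ 0.000197

For Gamma(k, rate β): mean = k/β, variance = k/β², so CV = 1/√k.
CV = 1.16, hence k = 1/CV² = 0.743.
Then β = k/mean = 0.743/3780 = 0.000197.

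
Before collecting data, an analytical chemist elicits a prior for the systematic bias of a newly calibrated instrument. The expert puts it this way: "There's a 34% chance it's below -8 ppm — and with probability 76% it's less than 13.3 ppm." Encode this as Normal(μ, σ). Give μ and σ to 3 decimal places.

μ = -0.147, σ = 19.039

For Normal(μ,σ), the p-quantile is μ + z_p·σ. Here z_{0.34} = -0.4125, z_{0.76} = 0.7063.
So -8 = μ − 0.4125σ and 13.3 = μ + 0.7063σ.
Subtracting: σ = (13.3 − -8)/(0.7063 − (-0.4125)) = 19.039.
Then μ = -8 − (-0.4125)·19.039 = -0.147.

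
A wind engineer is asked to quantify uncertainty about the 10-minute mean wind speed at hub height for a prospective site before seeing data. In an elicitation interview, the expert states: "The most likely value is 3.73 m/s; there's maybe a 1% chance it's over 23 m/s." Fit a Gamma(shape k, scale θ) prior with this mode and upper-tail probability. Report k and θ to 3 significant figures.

Gamma(k,θ) with k>1 has mode (k−1)θ, so θ = 3.73/(k−1).
Need P(X < 23) = 0.99 with θ tied to k this way. Start at k = 2, θ = 3.73: P(X<23) ≈ 0.985.
Too low — raise k to concentrate. Iterating converges to k ≈ 2.11.
Then θ = 3.73/(2.11−1) ≈ 3.36.

k ≈ 2.11, θ ≈ 3.36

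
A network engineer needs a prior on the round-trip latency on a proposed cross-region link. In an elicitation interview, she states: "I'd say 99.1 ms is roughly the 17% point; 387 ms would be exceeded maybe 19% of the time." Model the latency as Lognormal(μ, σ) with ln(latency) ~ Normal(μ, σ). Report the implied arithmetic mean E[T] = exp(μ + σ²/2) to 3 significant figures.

E[T] ≈ 266 ms

If T ~ Lognormal(μ,σ) then ln T ~ Normal(μ,σ), so the p-quantile of ln T is μ + z_p·σ.
ln(99.1) = 4.596 and ln(387) = 5.958; z_{0.17} = -0.9542, z_{0.81} = 0.8779.
σ = (5.958 − 4.596)/(0.8779 − (-0.9542)) = 0.744.
μ = 4.596 − (-0.9542)·0.744 = 5.306.
E[T] = exp(μ + σ²/2) = exp(5.306 + 0.2765) = 266 ms.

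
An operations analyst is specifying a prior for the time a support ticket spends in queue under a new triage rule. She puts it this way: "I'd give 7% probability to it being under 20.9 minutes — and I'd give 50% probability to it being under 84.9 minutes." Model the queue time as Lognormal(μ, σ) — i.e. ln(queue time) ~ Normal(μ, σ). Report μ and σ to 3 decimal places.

μ ≈ 4.441, σ ≈ 0.950

If T ~ Lognormal(μ,σ) then ln T ~ Normal(μ,σ), so the p-quantile of ln T is μ + z_p·σ.
ln(20.9) = 3.04 and ln(84.9) = 4.441; z_{0.07} = -1.476, z_{0.5} = 0.
σ = (4.441 − 3.04)/(0 − (-1.476)) = 0.950.
μ = 3.04 − (-1.476)·0.950 = 4.441.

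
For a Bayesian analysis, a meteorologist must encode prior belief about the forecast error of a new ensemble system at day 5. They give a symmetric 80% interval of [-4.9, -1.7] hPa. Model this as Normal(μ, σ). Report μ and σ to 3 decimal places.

A symmetric 80% interval runs μ ± z·σ with z = 1.282.
Half-width = 1.6, so σ = 1.6/1.282 = 1.248.
μ is the interval midpoint, -3.300.

μ = -3.300, σ = 1.248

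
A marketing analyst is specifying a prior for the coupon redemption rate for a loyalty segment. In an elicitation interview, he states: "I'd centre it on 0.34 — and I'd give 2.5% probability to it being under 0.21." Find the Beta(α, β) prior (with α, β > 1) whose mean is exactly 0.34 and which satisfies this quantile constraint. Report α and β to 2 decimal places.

α ≈ 15.14, β ≈ 29.38

With mean 0.34 fixed, write α = 0.34s, β = 0.66s where s = α+β.
Need P(θ < 0.21) = 0.025 under Beta(0.34s, 0.66s). Normal approximation: (q−m)/√(m(1−m)/s) ≈ z_{0.025} = -1.96, so s ≈ 0.34·0.66·(-1.96)²/(0.21−0.34)² = 51.0.
At s = 51.0: P(θ<0.21) ≈ 0.018. Adjusting to match 0.025 gives s ≈ 44.52.
So α = 0.34·44.52 ≈ 15.14, β = 0.66·44.52 ≈ 29.38.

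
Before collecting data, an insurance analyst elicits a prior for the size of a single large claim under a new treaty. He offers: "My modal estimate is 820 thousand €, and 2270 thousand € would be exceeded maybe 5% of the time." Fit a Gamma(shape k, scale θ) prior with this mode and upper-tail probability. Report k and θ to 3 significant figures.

k ≈ 3.59, θ ≈ 317

Gamma(k,θ) with k>1 has mode (k−1)θ, so θ = 820/(k−1).
Need P(X < 2270) = 0.95 with θ tied to k this way. Start at k = 2, θ = 820: P(X<2270) ≈ 0.763.
Too low — raise k to concentrate. Iterating converges to k ≈ 3.59.
Then θ = 820/(3.59−1) ≈ 317.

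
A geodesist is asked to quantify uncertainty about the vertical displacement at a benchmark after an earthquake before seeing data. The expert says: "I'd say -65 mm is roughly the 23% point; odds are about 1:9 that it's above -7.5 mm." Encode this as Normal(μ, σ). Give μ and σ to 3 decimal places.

μ = -43.973, σ = 28.460

For Normal(μ,σ), the p-quantile is μ + z_p·σ. Here z_{0.23} = -0.7388, z_{0.9} = 1.282.
So -65 = μ − 0.7388σ and -7.5 = μ + 1.282σ.
Subtracting: σ = (-7.5 − -65)/(1.282 − (-0.7388)) = 28.460.
Then μ = -65 − (-0.7388)·28.460 = -43.973.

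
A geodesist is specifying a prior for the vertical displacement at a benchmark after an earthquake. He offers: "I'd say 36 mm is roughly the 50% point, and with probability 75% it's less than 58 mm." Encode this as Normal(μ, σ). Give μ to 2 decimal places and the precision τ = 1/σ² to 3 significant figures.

The p-quantile of Normal(μ,σ) is μ + z_p·σ, with z_{0.5} = 0 and z_{0.75} = 0.6745.
Eliminate σ: μ = (z₂·x₁ − z₁·x₂)/(z₂ − z₁) = (0.6745·36 − (0)·58)/0.6745 = 36.00.
Then σ = (x₂ − x₁)/(z₂ − z₁) = (58 − 36)/0.6745 = 32.62.
Precision τ = 1/σ² = 1/32.62² = 0.00094.

μ = 36.00, τ = 0.00094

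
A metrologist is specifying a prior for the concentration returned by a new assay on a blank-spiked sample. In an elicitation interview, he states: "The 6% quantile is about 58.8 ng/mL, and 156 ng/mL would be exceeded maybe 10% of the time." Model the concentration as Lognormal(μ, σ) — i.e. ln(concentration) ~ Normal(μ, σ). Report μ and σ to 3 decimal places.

If T ~ Lognormal(μ,σ) then ln T ~ Normal(μ,σ), so the p-quantile of ln T is μ + z_p·σ.
ln(58.8) = 4.074 and ln(156) = 5.05; z_{0.06} = -1.555, z_{0.9} = 1.282.
σ = (5.05 − 4.074)/(1.282 − (-1.555)) = 0.344.
μ = 4.074 − (-1.555)·0.344 = 4.609.

μ ≈ 4.609, σ ≈ 0.344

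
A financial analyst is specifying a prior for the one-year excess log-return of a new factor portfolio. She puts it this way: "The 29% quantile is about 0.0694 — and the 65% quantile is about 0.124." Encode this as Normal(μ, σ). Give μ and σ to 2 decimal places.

μ = 0.10, σ = 0.06

For Normal(μ,σ), the p-quantile is μ + z_p·σ. Here z_{0.29} = -0.5534, z_{0.65} = 0.3853.
So 0.0694 = μ − 0.5534σ and 0.124 = μ + 0.3853σ.
Subtracting: σ = (0.124 − 0.0694)/(0.3853 − (-0.5534)) = 0.06.
Then μ = 0.0694 − (-0.5534)·0.06 = 0.10.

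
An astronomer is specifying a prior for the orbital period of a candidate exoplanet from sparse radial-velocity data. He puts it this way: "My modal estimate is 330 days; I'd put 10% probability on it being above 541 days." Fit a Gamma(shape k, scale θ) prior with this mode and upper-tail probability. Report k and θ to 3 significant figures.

k ≈ 8.71, θ ≈ 42.8

Gamma(k,θ) with k>1 has mode (k−1)θ, so θ = 330/(k−1).
Need P(X < 541) = 0.9 with θ tied to k this way. Start at k = 2, θ = 330: P(X<541) ≈ 0.488.
Too low — raise k to concentrate. Iterating converges to k ≈ 8.71.
Then θ = 330/(8.71−1) ≈ 42.8.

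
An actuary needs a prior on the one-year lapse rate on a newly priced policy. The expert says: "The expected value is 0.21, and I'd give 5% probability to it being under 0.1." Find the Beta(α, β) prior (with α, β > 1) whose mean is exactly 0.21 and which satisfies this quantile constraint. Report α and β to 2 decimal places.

With mean 0.21 fixed, write α = 0.21s, β = 0.79s where s = α+β.
Need P(θ < 0.1) = 0.05 under Beta(0.21s, 0.79s). Normal approximation: (q−m)/√(m(1−m)/s) ≈ z_{0.05} = -1.64, so s ≈ 0.21·0.79·(-1.64)²/(0.1−0.21)² = 37.1.
At s = 37.1: P(θ<0.1) ≈ 0.030. Adjusting to match 0.05 gives s ≈ 29.02.
So α = 0.21·29.02 ≈ 6.09, β = 0.79·29.02 ≈ 22.93.

α ≈ 6.09, β ≈ 22.93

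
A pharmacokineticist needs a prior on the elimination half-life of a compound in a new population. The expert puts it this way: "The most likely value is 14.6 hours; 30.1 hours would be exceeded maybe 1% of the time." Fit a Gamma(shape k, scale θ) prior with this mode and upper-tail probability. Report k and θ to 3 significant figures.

k ≈ 10.3, θ ≈ 1.57

Gamma(k,θ) with k>1 has mode (k−1)θ, so θ = 14.6/(k−1).
Need P(X < 30.1) = 0.99 with θ tied to k this way. Start at k = 2, θ = 14.6: P(X<30.1) ≈ 0.610.
Too low — raise k to concentrate. Iterating converges to k ≈ 10.3.
Then θ = 14.6/(10.3−1) ≈ 1.57.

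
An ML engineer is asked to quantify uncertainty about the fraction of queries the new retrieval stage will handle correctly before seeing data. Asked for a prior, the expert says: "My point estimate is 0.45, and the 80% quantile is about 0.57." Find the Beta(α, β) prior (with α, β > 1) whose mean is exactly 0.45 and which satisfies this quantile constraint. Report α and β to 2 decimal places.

With mean 0.45 fixed, write α = 0.45s, β = 0.55s where s = α+β.
Need P(θ < 0.57) = 0.8 under Beta(0.45s, 0.55s). Normal approximation: (q−m)/√(m(1−m)/s) ≈ z_{0.8} = 0.842, so s ≈ 0.45·0.55·(0.842)²/(0.57−0.45)² = 12.2.
At s = 12.2: P(θ<0.57) ≈ 0.800. Adjusting to match 0.8 gives s ≈ 12.15.
So α = 0.45·12.15 ≈ 5.47, β = 0.55·12.15 ≈ 6.68.

α ≈ 5.47, β ≈ 6.68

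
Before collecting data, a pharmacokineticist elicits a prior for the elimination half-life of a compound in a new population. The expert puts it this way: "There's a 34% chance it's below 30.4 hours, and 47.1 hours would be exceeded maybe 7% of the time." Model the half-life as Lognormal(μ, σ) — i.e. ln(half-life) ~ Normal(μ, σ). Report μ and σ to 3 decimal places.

μ ≈ 3.510, σ ≈ 0.232

If T ~ Lognormal(μ,σ) then ln T ~ Normal(μ,σ), so the p-quantile of ln T is μ + z_p·σ.
ln(30.4) = 3.414 and ln(47.1) = 3.852; z_{0.34} = -0.4125, z_{0.93} = 1.476.
σ = (3.852 − 3.414)/(1.476 − (-0.4125)) = 0.232.
μ = 3.414 − (-0.4125)·0.232 = 3.510.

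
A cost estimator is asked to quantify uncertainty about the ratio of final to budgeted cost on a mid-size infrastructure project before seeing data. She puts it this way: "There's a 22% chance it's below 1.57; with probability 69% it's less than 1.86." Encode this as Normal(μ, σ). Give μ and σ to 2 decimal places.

The p-quantile of Normal(μ,σ) is μ + z_p·σ, with z_{0.22} = -0.7722 and z_{0.69} = 0.4959.
Eliminate σ: μ = (z₂·x₁ − z₁·x₂)/(z₂ − z₁) = (0.4959·1.57 − (-0.7722)·1.86)/1.268 = 1.75.
Then σ = (x₂ − x₁)/(z₂ − z₁) = (1.86 − 1.57)/1.268 = 0.23.

μ = 1.75, σ = 0.23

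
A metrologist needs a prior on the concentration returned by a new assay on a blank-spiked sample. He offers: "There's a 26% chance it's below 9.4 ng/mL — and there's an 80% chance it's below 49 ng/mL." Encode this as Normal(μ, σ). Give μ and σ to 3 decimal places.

μ = 26.556, σ = 26.667

The p-quantile of Normal(μ,σ) is μ + z_p·σ, with z_{0.26} = -0.6433 and z_{0.8} = 0.8416.
Eliminate σ: μ = (z₂·x₁ − z₁·x₂)/(z₂ − z₁) = (0.8416·9.4 − (-0.6433)·49)/1.485 = 26.556.
Then σ = (x₂ − x₁)/(z₂ − z₁) = (49 − 9.4)/1.485 = 26.667.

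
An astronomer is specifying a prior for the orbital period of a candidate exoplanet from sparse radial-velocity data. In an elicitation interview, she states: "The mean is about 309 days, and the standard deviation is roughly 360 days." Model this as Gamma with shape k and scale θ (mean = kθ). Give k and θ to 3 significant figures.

k ≈ 0.737, θ ≈ 419

For Gamma(k, scale θ): mean = kθ, variance = kθ², so CV = 1/√k.
CV = SD/mean = 360/309 = 1.165, hence k = 1/CV² = 0.737.
Then θ = mean/k = 309/0.737 = 419.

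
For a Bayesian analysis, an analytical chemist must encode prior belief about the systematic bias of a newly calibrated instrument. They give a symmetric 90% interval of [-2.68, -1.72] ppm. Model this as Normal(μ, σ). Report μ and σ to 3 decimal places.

A symmetric 90% interval runs μ ± z·σ with z = 1.645.
Half-width = 0.48, so σ = 0.48/1.645 = 0.292.
μ is the interval midpoint, -2.200.

μ = -2.200, σ = 0.292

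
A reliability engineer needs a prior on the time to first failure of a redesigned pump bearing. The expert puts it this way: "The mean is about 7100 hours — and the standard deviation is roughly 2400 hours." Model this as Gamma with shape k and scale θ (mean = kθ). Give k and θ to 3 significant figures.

k ≈ 8.75, θ ≈ 811

For Gamma(k, scale θ): mean = kθ, variance = kθ², so CV = 1/√k.
CV = SD/mean = 2400/7100 = 0.338, hence k = 1/CV² = 8.75.
Then θ = mean/k = 7100/8.75 = 811.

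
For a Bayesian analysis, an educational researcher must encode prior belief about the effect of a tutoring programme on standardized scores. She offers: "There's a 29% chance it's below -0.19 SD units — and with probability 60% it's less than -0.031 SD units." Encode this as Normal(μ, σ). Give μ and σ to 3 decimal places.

μ = -0.081, σ = 0.197

The p-quantile of Normal(μ,σ) is μ + z_p·σ, with z_{0.29} = -0.5534 and z_{0.6} = 0.2533.
Eliminate σ: μ = (z₂·x₁ − z₁·x₂)/(z₂ − z₁) = (0.2533·-0.19 − (-0.5534)·-0.031)/0.8067 = -0.081.
Then σ = (x₂ − x₁)/(z₂ − z₁) = (-0.031 − -0.19)/0.8067 = 0.197.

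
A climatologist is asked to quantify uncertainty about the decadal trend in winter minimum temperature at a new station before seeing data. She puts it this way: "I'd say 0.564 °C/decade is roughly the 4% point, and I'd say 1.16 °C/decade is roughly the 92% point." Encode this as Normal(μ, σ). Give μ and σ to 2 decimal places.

μ = 0.89, σ = 0.19

The p-quantile of Normal(μ,σ) is μ + z_p·σ, with z_{0.04} = -1.751 and z_{0.92} = 1.405.
Eliminate σ: μ = (z₂·x₁ − z₁·x₂)/(z₂ − z₁) = (1.405·0.564 − (-1.751)·1.16)/3.156 = 0.89.
Then σ = (x₂ − x₁)/(z₂ − z₁) = (1.16 − 0.564)/3.156 = 0.19.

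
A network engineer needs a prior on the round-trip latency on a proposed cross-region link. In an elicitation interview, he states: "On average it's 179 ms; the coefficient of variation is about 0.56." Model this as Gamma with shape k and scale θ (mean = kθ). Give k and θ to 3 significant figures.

k ≈ 3.19, θ ≈ 56.1

For Gamma(k, scale θ): mean = kθ, variance = kθ², so CV = 1/√k.
CV = 0.56, hence k = 1/CV² = 3.19.
Then θ = mean/k = 179/3.19 = 56.1.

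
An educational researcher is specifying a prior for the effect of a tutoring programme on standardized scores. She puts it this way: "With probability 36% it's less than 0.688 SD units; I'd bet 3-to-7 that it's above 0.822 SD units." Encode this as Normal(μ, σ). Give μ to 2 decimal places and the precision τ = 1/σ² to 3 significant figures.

The p-quantile of Normal(μ,σ) is μ + z_p·σ, with z_{0.36} = -0.3585 and z_{0.7} = 0.5244.
Eliminate σ: μ = (z₂·x₁ − z₁·x₂)/(z₂ − z₁) = (0.5244·0.688 − (-0.3585)·0.822)/0.8829 = 0.74.
Then σ = (x₂ − x₁)/(z₂ − z₁) = (0.822 − 0.688)/0.8829 = 0.15.
Precision τ = 1/σ² = 1/0.1518² = 43.4.

μ = 0.74, τ = 43.4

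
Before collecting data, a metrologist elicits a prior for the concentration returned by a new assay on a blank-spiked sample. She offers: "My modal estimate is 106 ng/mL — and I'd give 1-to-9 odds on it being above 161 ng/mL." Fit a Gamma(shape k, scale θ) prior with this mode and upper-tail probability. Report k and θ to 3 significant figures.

k ≈ 11.7, θ ≈ 9.94

Gamma(k,θ) with k>1 has mode (k−1)θ, so θ = 106/(k−1).
Need P(X < 161) = 0.9 with θ tied to k this way. Start at k = 2, θ = 106: P(X<161) ≈ 0.448.
Too low — raise k to concentrate. Iterating converges to k ≈ 11.7.
Then θ = 106/(11.7−1) ≈ 9.94.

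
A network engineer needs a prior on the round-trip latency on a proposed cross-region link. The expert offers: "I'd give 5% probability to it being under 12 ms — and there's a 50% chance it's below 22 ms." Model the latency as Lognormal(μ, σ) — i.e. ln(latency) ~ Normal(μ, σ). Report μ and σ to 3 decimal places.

If T ~ Lognormal(μ,σ) then ln T ~ Normal(μ,σ), so the p-quantile of ln T is μ + z_p·σ.
ln(12) = 2.485 and ln(22) = 3.091; z_{0.05} = -1.645, z_{0.5} = 0.
σ = (3.091 − 2.485)/(0 − (-1.645)) = 0.369.
μ = 2.485 − (-1.645)·0.369 = 3.091.

μ ≈ 3.091, σ ≈ 0.369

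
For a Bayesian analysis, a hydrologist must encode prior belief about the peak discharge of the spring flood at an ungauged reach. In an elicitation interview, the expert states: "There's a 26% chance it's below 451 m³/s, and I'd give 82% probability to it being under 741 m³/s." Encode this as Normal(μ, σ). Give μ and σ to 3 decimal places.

For Normal(μ,σ), the p-quantile is μ + z_p·σ. Here z_{0.26} = -0.6433, z_{0.82} = 0.9154.
So 451 = μ − 0.6433σ and 741 = μ + 0.9154σ.
Subtracting: σ = (741 − 451)/(0.9154 − (-0.6433)) = 186.051.
Then μ = 451 − (-0.6433)·186.051 = 570.695.

μ = 570.695, σ = 186.051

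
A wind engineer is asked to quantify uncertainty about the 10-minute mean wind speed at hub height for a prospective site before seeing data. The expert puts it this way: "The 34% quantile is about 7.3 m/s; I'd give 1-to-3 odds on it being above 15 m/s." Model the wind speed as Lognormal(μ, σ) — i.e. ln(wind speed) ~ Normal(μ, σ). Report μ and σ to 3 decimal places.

μ ≈ 2.261, σ ≈ 0.663

If T ~ Lognormal(μ,σ) then ln T ~ Normal(μ,σ), so the p-quantile of ln T is μ + z_p·σ.
ln(7.3) = 1.988 and ln(15) = 2.708; z_{0.34} = -0.4125, z_{0.75} = 0.6745.
σ = (2.708 − 1.988)/(0.6745 − (-0.4125)) = 0.663.
μ = 1.988 − (-0.4125)·0.663 = 2.261.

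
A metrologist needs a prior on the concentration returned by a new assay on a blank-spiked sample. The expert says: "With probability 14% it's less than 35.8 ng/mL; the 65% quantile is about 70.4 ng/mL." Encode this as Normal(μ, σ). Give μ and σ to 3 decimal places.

μ = 61.304, σ = 23.607

The p-quantile of Normal(μ,σ) is μ + z_p·σ, with z_{0.14} = -1.08 and z_{0.65} = 0.3853.
Eliminate σ: μ = (z₂·x₁ − z₁·x₂)/(z₂ − z₁) = (0.3853·35.8 − (-1.08)·70.4)/1.466 = 61.304.
Then σ = (x₂ − x₁)/(z₂ − z₁) = (70.4 − 35.8)/1.466 = 23.607.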